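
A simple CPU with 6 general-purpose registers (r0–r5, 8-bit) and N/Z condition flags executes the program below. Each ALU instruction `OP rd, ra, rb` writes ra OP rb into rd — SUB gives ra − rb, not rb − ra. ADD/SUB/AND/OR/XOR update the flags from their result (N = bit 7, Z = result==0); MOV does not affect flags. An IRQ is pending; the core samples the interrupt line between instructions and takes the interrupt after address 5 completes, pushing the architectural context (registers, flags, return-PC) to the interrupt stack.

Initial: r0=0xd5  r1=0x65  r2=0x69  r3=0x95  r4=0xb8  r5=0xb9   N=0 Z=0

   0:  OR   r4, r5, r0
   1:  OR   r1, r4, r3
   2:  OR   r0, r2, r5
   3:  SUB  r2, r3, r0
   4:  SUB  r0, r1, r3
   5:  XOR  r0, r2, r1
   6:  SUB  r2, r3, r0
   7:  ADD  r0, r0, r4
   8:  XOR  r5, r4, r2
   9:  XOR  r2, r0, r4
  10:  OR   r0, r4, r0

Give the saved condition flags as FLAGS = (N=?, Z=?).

after  0: r0=0xd5 r1=0x65 r2=0x69 r3=0x95 r4=0xfd r5=0xb9  N=1 Z=0
after  1: r0=0xd5 r1=0xfd r2=0x69 r3=0x95 r4=0xfd r5=0xb9  N=1 Z=0
after  2: r0=0xf9 r1=0xfd r2=0x69 r3=0x95 r4=0xfd r5=0xb9  N=1 Z=0
after  3: r0=0xf9 r1=0xfd r2=0x9c r3=0x95 r4=0xfd r5=0xb9  N=1 Z=0
after  4: r0=0x68 r1=0xfd r2=0x9c r3=0x95 r4=0xfd r5=0xb9  N=0 Z=0
after  5: r0=0x61 r1=0xfd r2=0x9c r3=0x95 r4=0xfd r5=0xb9  N=0 Z=0
-- IRQ taken; context saved, return-PC = 6 --

FLAGS = (N=0, Z=0)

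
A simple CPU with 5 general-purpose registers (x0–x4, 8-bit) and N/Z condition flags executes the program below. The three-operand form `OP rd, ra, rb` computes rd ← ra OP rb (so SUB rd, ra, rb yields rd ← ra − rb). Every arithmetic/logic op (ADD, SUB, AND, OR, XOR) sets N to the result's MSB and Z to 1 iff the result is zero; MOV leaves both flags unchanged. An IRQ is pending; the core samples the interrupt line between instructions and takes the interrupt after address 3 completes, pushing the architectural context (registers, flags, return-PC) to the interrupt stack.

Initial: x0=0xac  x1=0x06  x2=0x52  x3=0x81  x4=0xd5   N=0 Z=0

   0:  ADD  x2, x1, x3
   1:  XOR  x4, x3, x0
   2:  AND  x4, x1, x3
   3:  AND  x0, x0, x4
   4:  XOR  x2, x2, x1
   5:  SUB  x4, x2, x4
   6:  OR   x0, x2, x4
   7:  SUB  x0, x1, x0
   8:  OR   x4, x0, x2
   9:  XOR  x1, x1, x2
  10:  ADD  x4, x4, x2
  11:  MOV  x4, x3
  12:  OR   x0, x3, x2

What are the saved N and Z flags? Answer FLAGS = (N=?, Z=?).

FLAGS = (N=0, Z=1)

after  0: x0=0xac x1=0x06 x2=0x87 x3=0x81 x4=0xd5  N=1 Z=0
after  1: x0=0xac x1=0x06 x2=0x87 x3=0x81 x4=0x2d  N=0 Z=0
after  2: x0=0xac x1=0x06 x2=0x87 x3=0x81 x4=0x00  N=0 Z=1
after  3: x0=0x00 x1=0x06 x2=0x87 x3=0x81 x4=0x00  N=0 Z=1
-- IRQ taken; context saved, return-PC = 4 --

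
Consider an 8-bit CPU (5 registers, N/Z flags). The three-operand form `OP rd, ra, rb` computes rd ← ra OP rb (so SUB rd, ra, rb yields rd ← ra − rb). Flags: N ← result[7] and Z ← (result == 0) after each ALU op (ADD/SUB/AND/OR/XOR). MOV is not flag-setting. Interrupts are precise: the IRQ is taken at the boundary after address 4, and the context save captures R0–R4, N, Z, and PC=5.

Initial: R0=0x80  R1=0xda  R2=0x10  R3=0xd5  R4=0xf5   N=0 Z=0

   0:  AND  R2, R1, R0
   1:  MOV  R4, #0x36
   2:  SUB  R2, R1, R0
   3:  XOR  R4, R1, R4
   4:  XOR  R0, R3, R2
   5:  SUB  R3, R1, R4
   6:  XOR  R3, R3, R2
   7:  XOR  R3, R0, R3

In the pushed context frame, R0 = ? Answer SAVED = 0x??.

SAVED = 0x8f

after  0: R0=0x80 R1=0xda R2=0x80 R3=0xd5 R4=0xf5  N=1 Z=0
after  1: R0=0x80 R1=0xda R2=0x80 R3=0xd5 R4=0x36  N=1 Z=0
after  2: R0=0x80 R1=0xda R2=0x5a R3=0xd5 R4=0x36  N=0 Z=0
after  3: R0=0x80 R1=0xda R2=0x5a R3=0xd5 R4=0xec  N=1 Z=0
after  4: R0=0x8f R1=0xda R2=0x5a R3=0xd5 R4=0xec  N=1 Z=0
-- IRQ taken; context saved, return-PC = 5 --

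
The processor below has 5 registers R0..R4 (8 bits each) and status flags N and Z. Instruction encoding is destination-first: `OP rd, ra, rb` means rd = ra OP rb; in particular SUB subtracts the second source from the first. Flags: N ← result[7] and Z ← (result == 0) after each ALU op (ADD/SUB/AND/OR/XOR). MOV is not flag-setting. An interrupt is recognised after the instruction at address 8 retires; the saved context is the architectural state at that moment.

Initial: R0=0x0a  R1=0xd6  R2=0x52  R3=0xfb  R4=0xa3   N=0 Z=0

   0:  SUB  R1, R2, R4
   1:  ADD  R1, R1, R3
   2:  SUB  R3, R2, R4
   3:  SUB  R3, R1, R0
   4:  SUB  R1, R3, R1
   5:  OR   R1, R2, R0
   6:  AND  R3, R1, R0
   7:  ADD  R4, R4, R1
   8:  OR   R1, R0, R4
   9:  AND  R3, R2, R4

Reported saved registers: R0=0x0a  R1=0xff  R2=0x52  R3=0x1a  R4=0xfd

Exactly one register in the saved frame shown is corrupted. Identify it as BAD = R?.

BAD = R3

after  0: R0=0x0a R1=0xaf R2=0x52 R3=0xfb R4=0xa3  N=1 Z=0
after  1: R0=0x0a R1=0xaa R2=0x52 R3=0xfb R4=0xa3  N=1 Z=0
after  2: R0=0x0a R1=0xaa R2=0x52 R3=0xaf R4=0xa3  N=1 Z=0
after  3: R0=0x0a R1=0xaa R2=0x52 R3=0xa0 R4=0xa3  N=1 Z=0
after  4: R0=0x0a R1=0xf6 R2=0x52 R3=0xa0 R4=0xa3  N=1 Z=0
after  5: R0=0x0a R1=0x5a R2=0x52 R3=0xa0 R4=0xa3  N=0 Z=0
after  6: R0=0x0a R1=0x5a R2=0x52 R3=0x0a R4=0xa3  N=0 Z=0
after  7: R0=0x0a R1=0x5a R2=0x52 R3=0x0a R4=0xfd  N=1 Z=0
after  8: R0=0x0a R1=0xff R2=0x52 R3=0x0a R4=0xfd  N=1 Z=0
-- IRQ taken; context saved, return-PC = 9 --
mismatch: R3: reported 0x1a vs actual 0x0a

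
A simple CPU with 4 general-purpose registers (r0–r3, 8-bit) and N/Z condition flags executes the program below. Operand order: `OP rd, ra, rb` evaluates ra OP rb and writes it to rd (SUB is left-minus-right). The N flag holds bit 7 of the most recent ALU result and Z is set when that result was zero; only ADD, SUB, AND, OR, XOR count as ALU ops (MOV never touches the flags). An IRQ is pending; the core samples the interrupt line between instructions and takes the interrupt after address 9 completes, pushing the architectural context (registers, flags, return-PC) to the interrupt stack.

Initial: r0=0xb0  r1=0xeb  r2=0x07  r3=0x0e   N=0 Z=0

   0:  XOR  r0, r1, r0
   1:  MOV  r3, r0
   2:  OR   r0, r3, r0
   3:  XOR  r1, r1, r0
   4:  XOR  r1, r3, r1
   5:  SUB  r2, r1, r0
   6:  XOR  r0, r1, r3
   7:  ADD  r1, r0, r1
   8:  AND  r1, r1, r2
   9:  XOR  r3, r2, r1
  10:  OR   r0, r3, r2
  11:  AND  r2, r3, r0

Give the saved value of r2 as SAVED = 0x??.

after  0: r0=0x5b r1=0xeb r2=0x07 r3=0x0e  N=0 Z=0
after  1: r0=0x5b r1=0xeb r2=0x07 r3=0x5b  N=0 Z=0
after  2: r0=0x5b r1=0xeb r2=0x07 r3=0x5b  N=0 Z=0
after  3: r0=0x5b r1=0xb0 r2=0x07 r3=0x5b  N=1 Z=0
after  4: r0=0x5b r1=0xeb r2=0x07 r3=0x5b  N=1 Z=0
after  5: r0=0x5b r1=0xeb r2=0x90 r3=0x5b  N=1 Z=0
after  6: r0=0xb0 r1=0xeb r2=0x90 r3=0x5b  N=1 Z=0
after  7: r0=0xb0 r1=0x9b r2=0x90 r3=0x5b  N=1 Z=0
after  8: r0=0xb0 r1=0x90 r2=0x90 r3=0x5b  N=1 Z=0
after  9: r0=0xb0 r1=0x90 r2=0x90 r3=0x00  N=0 Z=1
-- IRQ taken; context saved, return-PC = 10 --

SAVED = 0x90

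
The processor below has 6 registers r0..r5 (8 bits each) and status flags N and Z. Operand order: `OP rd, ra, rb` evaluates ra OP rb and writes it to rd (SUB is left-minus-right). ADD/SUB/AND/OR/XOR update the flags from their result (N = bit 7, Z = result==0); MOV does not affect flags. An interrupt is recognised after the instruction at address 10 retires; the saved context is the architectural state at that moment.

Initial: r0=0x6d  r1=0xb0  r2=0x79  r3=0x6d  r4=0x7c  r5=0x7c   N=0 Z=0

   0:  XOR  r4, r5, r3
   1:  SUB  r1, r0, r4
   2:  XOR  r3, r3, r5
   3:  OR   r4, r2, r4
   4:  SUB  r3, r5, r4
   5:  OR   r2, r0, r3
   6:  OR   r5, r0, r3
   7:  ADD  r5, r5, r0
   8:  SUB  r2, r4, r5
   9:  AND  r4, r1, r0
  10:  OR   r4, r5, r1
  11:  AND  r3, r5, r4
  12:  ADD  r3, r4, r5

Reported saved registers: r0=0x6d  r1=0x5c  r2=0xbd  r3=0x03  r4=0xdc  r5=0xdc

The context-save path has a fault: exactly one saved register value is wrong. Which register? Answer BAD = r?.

BAD = r2

after  0: r0=0x6d r1=0xb0 r2=0x79 r3=0x6d r4=0x11 r5=0x7c  N=0 Z=0
after  1: r0=0x6d r1=0x5c r2=0x79 r3=0x6d r4=0x11 r5=0x7c  N=0 Z=0
after  2: r0=0x6d r1=0x5c r2=0x79 r3=0x11 r4=0x11 r5=0x7c  N=0 Z=0
after  3: r0=0x6d r1=0x5c r2=0x79 r3=0x11 r4=0x79 r5=0x7c  N=0 Z=0
after  4: r0=0x6d r1=0x5c r2=0x79 r3=0x03 r4=0x79 r5=0x7c  N=0 Z=0
after  5: r0=0x6d r1=0x5c r2=0x6f r3=0x03 r4=0x79 r5=0x7c  N=0 Z=0
after  6: r0=0x6d r1=0x5c r2=0x6f r3=0x03 r4=0x79 r5=0x6f  N=0 Z=0
after  7: r0=0x6d r1=0x5c r2=0x6f r3=0x03 r4=0x79 r5=0xdc  N=1 Z=0
after  8: r0=0x6d r1=0x5c r2=0x9d r3=0x03 r4=0x79 r5=0xdc  N=1 Z=0
after  9: r0=0x6d r1=0x5c r2=0x9d r3=0x03 r4=0x4c r5=0xdc  N=0 Z=0
after 10: r0=0x6d r1=0x5c r2=0x9d r3=0x03 r4=0xdc r5=0xdc  N=1 Z=0
-- IRQ taken; context saved, return-PC = 11 --
mismatch: r2: reported 0xbd vs actual 0x9d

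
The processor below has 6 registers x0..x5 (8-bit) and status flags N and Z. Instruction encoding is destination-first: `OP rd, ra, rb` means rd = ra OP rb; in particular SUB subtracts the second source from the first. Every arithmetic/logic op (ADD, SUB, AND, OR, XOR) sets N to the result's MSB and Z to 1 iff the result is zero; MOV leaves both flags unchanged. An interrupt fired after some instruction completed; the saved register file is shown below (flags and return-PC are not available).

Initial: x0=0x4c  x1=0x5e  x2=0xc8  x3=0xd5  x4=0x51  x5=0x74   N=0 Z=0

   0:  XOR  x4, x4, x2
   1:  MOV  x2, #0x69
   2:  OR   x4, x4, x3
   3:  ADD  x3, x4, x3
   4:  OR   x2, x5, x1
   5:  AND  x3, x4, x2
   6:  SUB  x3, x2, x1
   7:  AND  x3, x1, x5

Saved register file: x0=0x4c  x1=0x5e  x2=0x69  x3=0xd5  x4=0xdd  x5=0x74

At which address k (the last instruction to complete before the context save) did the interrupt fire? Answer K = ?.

K = 2

after  0: x0=0x4c x1=0x5e x2=0xc8 x3=0xd5 x4=0x99 x5=0x74  N=1 Z=0
after  1: x0=0x4c x1=0x5e x2=0x69 x3=0xd5 x4=0x99 x5=0x74  N=1 Z=0
after  2: x0=0x4c x1=0x5e x2=0x69 x3=0xd5 x4=0xdd x5=0x74  N=1 Z=0
-- IRQ taken; context saved, return-PC = 3 --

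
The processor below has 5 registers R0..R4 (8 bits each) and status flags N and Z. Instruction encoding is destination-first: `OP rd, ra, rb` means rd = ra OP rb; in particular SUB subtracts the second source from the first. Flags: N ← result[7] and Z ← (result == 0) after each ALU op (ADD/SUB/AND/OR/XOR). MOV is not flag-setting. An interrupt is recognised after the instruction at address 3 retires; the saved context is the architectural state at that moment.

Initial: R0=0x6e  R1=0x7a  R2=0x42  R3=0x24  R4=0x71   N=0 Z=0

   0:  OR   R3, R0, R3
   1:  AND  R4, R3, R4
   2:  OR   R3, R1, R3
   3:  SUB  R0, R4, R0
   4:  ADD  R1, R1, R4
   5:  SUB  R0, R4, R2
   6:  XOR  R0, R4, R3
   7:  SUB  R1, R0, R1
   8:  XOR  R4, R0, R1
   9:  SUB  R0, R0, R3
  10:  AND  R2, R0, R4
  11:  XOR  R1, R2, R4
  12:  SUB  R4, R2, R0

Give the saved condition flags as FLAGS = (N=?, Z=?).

FLAGS = (N=1, Z=0)

after  0: R0=0x6e R1=0x7a R2=0x42 R3=0x6e R4=0x71  N=0 Z=0
after  1: R0=0x6e R1=0x7a R2=0x42 R3=0x6e R4=0x60  N=0 Z=0
after  2: R0=0x6e R1=0x7a R2=0x42 R3=0x7e R4=0x60  N=0 Z=0
after  3: R0=0xf2 R1=0x7a R2=0x42 R3=0x7e R4=0x60  N=1 Z=0
-- IRQ taken; context saved, return-PC = 4 --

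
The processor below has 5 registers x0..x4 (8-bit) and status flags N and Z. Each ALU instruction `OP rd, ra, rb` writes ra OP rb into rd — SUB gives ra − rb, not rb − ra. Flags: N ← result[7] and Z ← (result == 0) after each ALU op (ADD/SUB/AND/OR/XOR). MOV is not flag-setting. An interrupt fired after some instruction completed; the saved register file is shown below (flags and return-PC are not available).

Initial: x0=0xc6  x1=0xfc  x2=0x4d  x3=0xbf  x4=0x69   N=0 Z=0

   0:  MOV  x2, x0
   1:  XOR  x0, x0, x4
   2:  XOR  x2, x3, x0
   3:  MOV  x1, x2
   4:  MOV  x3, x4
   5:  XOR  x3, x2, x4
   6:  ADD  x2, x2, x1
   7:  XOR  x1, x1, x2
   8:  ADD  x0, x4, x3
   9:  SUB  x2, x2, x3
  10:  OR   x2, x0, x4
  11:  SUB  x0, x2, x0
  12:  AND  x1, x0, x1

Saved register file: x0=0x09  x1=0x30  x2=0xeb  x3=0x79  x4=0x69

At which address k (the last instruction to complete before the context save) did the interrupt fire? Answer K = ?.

after  0: x0=0xc6 x1=0xfc x2=0xc6 x3=0xbf x4=0x69  N=0 Z=0
after  1: x0=0xaf x1=0xfc x2=0xc6 x3=0xbf x4=0x69  N=1 Z=0
after  2: x0=0xaf x1=0xfc x2=0x10 x3=0xbf x4=0x69  N=0 Z=0
after  3: x0=0xaf x1=0x10 x2=0x10 x3=0xbf x4=0x69  N=0 Z=0
after  4: x0=0xaf x1=0x10 x2=0x10 x3=0x69 x4=0x69  N=0 Z=0
after  5: x0=0xaf x1=0x10 x2=0x10 x3=0x79 x4=0x69  N=0 Z=0
after  6: x0=0xaf x1=0x10 x2=0x20 x3=0x79 x4=0x69  N=0 Z=0
after  7: x0=0xaf x1=0x30 x2=0x20 x3=0x79 x4=0x69  N=0 Z=0
after  8: x0=0xe2 x1=0x30 x2=0x20 x3=0x79 x4=0x69  N=1 Z=0
after  9: x0=0xe2 x1=0x30 x2=0xa7 x3=0x79 x4=0x69  N=1 Z=0
after 10: x0=0xe2 x1=0x30 x2=0xeb x3=0x79 x4=0x69  N=1 Z=0
after 11: x0=0x09 x1=0x30 x2=0xeb x3=0x79 x4=0x69  N=0 Z=0
-- IRQ taken; context saved, return-PC = 12 --

K = 11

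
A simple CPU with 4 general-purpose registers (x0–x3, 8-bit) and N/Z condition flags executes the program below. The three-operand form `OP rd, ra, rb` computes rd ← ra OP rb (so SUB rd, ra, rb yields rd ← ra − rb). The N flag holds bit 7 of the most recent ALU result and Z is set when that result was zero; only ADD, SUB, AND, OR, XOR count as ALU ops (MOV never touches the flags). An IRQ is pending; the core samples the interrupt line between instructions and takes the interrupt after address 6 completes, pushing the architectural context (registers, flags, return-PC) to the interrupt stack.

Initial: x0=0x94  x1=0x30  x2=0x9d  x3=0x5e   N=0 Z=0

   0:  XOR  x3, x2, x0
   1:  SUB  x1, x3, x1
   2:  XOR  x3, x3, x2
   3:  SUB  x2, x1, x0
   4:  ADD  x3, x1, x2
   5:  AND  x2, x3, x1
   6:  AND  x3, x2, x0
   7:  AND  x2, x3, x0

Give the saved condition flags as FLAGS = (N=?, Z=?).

FLAGS = (N=0, Z=0)

after  0: x0=0x94 x1=0x30 x2=0x9d x3=0x09  N=0 Z=0
after  1: x0=0x94 x1=0xd9 x2=0x9d x3=0x09  N=1 Z=0
after  2: x0=0x94 x1=0xd9 x2=0x9d x3=0x94  N=1 Z=0
after  3: x0=0x94 x1=0xd9 x2=0x45 x3=0x94  N=0 Z=0
after  4: x0=0x94 x1=0xd9 x2=0x45 x3=0x1e  N=0 Z=0
after  5: x0=0x94 x1=0xd9 x2=0x18 x3=0x1e  N=0 Z=0
after  6: x0=0x94 x1=0xd9 x2=0x18 x3=0x10  N=0 Z=0
-- IRQ taken; context saved, return-PC = 7 --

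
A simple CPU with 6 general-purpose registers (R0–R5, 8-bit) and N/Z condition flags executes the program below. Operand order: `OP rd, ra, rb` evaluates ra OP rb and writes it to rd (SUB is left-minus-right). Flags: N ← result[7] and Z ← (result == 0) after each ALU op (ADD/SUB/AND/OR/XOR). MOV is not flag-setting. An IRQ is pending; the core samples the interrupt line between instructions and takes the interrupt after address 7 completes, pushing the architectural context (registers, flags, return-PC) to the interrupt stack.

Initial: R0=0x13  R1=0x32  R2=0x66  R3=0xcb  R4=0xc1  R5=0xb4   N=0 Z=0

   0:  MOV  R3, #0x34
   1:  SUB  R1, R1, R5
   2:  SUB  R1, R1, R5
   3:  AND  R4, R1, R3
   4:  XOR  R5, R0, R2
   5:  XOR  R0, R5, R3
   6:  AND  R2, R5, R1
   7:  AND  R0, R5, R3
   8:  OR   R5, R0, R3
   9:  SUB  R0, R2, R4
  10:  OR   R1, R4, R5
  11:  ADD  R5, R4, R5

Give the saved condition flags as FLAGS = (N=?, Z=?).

FLAGS = (N=0, Z=0)

after  0: R0=0x13 R1=0x32 R2=0x66 R3=0x34 R4=0xc1 R5=0xb4  N=0 Z=0
after  1: R0=0x13 R1=0x7e R2=0x66 R3=0x34 R4=0xc1 R5=0xb4  N=0 Z=0
after  2: R0=0x13 R1=0xca R2=0x66 R3=0x34 R4=0xc1 R5=0xb4  N=1 Z=0
after  3: R0=0x13 R1=0xca R2=0x66 R3=0x34 R4=0x00 R5=0xb4  N=0 Z=1
after  4: R0=0x13 R1=0xca R2=0x66 R3=0x34 R4=0x00 R5=0x75  N=0 Z=0
after  5: R0=0x41 R1=0xca R2=0x66 R3=0x34 R4=0x00 R5=0x75  N=0 Z=0
after  6: R0=0x41 R1=0xca R2=0x40 R3=0x34 R4=0x00 R5=0x75  N=0 Z=0
after  7: R0=0x34 R1=0xca R2=0x40 R3=0x34 R4=0x00 R5=0x75  N=0 Z=0
-- IRQ taken; context saved, return-PC = 8 --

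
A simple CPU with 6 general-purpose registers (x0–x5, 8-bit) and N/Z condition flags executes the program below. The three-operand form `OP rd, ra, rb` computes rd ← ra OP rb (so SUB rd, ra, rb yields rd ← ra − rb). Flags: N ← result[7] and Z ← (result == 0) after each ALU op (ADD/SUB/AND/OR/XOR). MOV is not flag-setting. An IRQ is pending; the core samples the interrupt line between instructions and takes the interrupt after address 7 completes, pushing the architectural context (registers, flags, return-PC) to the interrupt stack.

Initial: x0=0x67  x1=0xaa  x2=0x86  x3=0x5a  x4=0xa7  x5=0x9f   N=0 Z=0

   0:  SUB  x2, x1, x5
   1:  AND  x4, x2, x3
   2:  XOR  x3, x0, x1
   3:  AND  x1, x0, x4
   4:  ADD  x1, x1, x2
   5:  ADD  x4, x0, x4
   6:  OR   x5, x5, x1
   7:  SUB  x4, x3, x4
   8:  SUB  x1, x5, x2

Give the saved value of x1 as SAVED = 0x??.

SAVED = 0x0d

after  0: x0=0x67 x1=0xaa x2=0x0b x3=0x5a x4=0xa7 x5=0x9f  N=0 Z=0
after  1: x0=0x67 x1=0xaa x2=0x0b x3=0x5a x4=0x0a x5=0x9f  N=0 Z=0
after  2: x0=0x67 x1=0xaa x2=0x0b x3=0xcd x4=0x0a x5=0x9f  N=1 Z=0
after  3: x0=0x67 x1=0x02 x2=0x0b x3=0xcd x4=0x0a x5=0x9f  N=0 Z=0
after  4: x0=0x67 x1=0x0d x2=0x0b x3=0xcd x4=0x0a x5=0x9f  N=0 Z=0
after  5: x0=0x67 x1=0x0d x2=0x0b x3=0xcd x4=0x71 x5=0x9f  N=0 Z=0
after  6: x0=0x67 x1=0x0d x2=0x0b x3=0xcd x4=0x71 x5=0x9f  N=1 Z=0
after  7: x0=0x67 x1=0x0d x2=0x0b x3=0xcd x4=0x5c x5=0x9f  N=0 Z=0
-- IRQ taken; context saved, return-PC = 8 --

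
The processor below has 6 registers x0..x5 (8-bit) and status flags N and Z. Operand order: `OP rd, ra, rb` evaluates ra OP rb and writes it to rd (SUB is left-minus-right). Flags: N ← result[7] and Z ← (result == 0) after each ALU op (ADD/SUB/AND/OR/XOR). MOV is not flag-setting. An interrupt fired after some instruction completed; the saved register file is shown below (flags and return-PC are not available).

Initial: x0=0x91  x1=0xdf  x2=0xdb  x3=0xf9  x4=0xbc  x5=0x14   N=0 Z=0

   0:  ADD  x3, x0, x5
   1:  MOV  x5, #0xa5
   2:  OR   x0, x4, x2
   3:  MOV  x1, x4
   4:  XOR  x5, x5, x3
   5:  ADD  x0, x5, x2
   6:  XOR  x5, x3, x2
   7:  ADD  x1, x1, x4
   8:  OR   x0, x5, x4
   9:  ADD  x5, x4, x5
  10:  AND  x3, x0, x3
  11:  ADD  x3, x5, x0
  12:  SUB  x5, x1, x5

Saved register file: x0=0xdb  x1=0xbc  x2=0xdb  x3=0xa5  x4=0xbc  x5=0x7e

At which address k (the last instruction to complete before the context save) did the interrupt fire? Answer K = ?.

K = 6

after  0: x0=0x91 x1=0xdf x2=0xdb x3=0xa5 x4=0xbc x5=0x14  N=1 Z=0
after  1: x0=0x91 x1=0xdf x2=0xdb x3=0xa5 x4=0xbc x5=0xa5  N=1 Z=0
after  2: x0=0xff x1=0xdf x2=0xdb x3=0xa5 x4=0xbc x5=0xa5  N=1 Z=0
after  3: x0=0xff x1=0xbc x2=0xdb x3=0xa5 x4=0xbc x5=0xa5  N=1 Z=0
after  4: x0=0xff x1=0xbc x2=0xdb x3=0xa5 x4=0xbc x5=0x00  N=0 Z=1
after  5: x0=0xdb x1=0xbc x2=0xdb x3=0xa5 x4=0xbc x5=0x00  N=1 Z=0
after  6: x0=0xdb x1=0xbc x2=0xdb x3=0xa5 x4=0xbc x5=0x7e  N=0 Z=0
-- IRQ taken; context saved, return-PC = 7 --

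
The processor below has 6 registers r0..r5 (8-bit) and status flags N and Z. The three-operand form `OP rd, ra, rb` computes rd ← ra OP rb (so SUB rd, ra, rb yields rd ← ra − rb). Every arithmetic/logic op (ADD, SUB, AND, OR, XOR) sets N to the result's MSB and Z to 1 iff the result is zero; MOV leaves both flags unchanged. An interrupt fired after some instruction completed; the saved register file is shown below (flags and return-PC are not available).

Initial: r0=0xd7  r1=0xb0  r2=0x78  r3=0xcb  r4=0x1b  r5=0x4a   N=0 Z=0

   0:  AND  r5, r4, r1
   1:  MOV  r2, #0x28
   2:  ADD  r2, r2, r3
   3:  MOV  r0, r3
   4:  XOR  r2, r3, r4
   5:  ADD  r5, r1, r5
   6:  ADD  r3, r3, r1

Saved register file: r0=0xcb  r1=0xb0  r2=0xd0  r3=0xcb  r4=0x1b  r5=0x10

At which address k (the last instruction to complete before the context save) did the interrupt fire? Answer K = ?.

K = 4

after  0: r0=0xd7 r1=0xb0 r2=0x78 r3=0xcb r4=0x1b r5=0x10  N=0 Z=0
after  1: r0=0xd7 r1=0xb0 r2=0x28 r3=0xcb r4=0x1b r5=0x10  N=0 Z=0
after  2: r0=0xd7 r1=0xb0 r2=0xf3 r3=0xcb r4=0x1b r5=0x10  N=1 Z=0
after  3: r0=0xcb r1=0xb0 r2=0xf3 r3=0xcb r4=0x1b r5=0x10  N=1 Z=0
after  4: r0=0xcb r1=0xb0 r2=0xd0 r3=0xcb r4=0x1b r5=0x10  N=1 Z=0
-- IRQ taken; context saved, return-PC = 5 --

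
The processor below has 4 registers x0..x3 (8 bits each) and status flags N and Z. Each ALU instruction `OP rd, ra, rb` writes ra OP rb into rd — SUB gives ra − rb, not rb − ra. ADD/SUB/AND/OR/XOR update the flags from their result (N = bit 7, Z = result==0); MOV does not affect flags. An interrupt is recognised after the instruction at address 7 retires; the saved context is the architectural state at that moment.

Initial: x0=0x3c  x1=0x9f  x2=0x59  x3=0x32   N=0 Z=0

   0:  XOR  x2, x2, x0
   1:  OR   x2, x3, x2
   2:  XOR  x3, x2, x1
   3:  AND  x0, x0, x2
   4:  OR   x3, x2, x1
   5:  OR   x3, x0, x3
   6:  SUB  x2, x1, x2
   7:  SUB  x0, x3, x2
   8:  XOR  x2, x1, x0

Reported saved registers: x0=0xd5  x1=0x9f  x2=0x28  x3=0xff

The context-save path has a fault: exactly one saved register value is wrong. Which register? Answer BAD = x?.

after  0: x0=0x3c x1=0x9f x2=0x65 x3=0x32  N=0 Z=0
after  1: x0=0x3c x1=0x9f x2=0x77 x3=0x32  N=0 Z=0
after  2: x0=0x3c x1=0x9f x2=0x77 x3=0xe8  N=1 Z=0
after  3: x0=0x34 x1=0x9f x2=0x77 x3=0xe8  N=0 Z=0
after  4: x0=0x34 x1=0x9f x2=0x77 x3=0xff  N=1 Z=0
after  5: x0=0x34 x1=0x9f x2=0x77 x3=0xff  N=1 Z=0
after  6: x0=0x34 x1=0x9f x2=0x28 x3=0xff  N=0 Z=0
after  7: x0=0xd7 x1=0x9f x2=0x28 x3=0xff  N=1 Z=0
-- IRQ taken; context saved, return-PC = 8 --
mismatch: x0: reported 0xd5 vs actual 0xd7

BAD = x0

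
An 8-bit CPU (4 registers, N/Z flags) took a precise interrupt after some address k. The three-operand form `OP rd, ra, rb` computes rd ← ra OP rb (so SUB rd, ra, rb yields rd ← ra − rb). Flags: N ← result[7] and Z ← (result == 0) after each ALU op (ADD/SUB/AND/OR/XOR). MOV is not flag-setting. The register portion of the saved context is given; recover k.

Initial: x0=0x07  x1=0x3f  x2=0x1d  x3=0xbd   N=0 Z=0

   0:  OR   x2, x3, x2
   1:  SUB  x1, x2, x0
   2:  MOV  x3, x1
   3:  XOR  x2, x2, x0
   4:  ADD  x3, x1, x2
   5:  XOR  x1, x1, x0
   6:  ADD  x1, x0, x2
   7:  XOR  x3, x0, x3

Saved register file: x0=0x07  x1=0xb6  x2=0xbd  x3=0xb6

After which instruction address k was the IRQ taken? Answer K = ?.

K = 2

after  0: x0=0x07 x1=0x3f x2=0xbd x3=0xbd  N=1 Z=0
after  1: x0=0x07 x1=0xb6 x2=0xbd x3=0xbd  N=1 Z=0
after  2: x0=0x07 x1=0xb6 x2=0xbd x3=0xb6  N=1 Z=0
-- IRQ taken; context saved, return-PC = 3 --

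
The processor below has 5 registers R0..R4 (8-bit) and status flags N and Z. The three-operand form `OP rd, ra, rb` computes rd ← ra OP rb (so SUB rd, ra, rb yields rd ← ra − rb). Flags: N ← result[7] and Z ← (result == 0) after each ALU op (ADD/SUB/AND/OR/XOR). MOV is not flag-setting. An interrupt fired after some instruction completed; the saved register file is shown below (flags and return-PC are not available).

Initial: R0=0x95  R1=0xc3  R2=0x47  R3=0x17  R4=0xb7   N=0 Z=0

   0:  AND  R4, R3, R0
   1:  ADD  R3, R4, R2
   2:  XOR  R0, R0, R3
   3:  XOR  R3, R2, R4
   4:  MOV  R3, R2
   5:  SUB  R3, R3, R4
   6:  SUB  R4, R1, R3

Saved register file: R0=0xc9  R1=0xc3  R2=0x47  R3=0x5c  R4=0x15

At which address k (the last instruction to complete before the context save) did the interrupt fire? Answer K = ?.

after  0: R0=0x95 R1=0xc3 R2=0x47 R3=0x17 R4=0x15  N=0 Z=0
after  1: R0=0x95 R1=0xc3 R2=0x47 R3=0x5c R4=0x15  N=0 Z=0
after  2: R0=0xc9 R1=0xc3 R2=0x47 R3=0x5c R4=0x15  N=1 Z=0
-- IRQ taken; context saved, return-PC = 3 --

K = 2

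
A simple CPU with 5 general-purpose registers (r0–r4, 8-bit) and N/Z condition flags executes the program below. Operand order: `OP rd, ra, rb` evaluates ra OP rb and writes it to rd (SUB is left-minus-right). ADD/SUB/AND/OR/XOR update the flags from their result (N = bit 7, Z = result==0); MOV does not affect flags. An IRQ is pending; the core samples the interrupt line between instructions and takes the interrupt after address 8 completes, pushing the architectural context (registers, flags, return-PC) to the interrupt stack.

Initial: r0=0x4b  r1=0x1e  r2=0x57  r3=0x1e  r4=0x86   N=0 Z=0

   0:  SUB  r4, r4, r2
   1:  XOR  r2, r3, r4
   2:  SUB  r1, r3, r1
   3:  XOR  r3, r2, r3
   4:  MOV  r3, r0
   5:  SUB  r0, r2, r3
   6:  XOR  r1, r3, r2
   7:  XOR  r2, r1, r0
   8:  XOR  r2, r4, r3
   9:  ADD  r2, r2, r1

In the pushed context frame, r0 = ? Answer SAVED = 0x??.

after  0: r0=0x4b r1=0x1e r2=0x57 r3=0x1e r4=0x2f  N=0 Z=0
after  1: r0=0x4b r1=0x1e r2=0x31 r3=0x1e r4=0x2f  N=0 Z=0
after  2: r0=0x4b r1=0x00 r2=0x31 r3=0x1e r4=0x2f  N=0 Z=1
after  3: r0=0x4b r1=0x00 r2=0x31 r3=0x2f r4=0x2f  N=0 Z=0
after  4: r0=0x4b r1=0x00 r2=0x31 r3=0x4b r4=0x2f  N=0 Z=0
after  5: r0=0xe6 r1=0x00 r2=0x31 r3=0x4b r4=0x2f  N=1 Z=0
after  6: r0=0xe6 r1=0x7a r2=0x31 r3=0x4b r4=0x2f  N=0 Z=0
after  7: r0=0xe6 r1=0x7a r2=0x9c r3=0x4b r4=0x2f  N=1 Z=0
after  8: r0=0xe6 r1=0x7a r2=0x64 r3=0x4b r4=0x2f  N=0 Z=0
-- IRQ taken; context saved, return-PC = 9 --

SAVED = 0xe6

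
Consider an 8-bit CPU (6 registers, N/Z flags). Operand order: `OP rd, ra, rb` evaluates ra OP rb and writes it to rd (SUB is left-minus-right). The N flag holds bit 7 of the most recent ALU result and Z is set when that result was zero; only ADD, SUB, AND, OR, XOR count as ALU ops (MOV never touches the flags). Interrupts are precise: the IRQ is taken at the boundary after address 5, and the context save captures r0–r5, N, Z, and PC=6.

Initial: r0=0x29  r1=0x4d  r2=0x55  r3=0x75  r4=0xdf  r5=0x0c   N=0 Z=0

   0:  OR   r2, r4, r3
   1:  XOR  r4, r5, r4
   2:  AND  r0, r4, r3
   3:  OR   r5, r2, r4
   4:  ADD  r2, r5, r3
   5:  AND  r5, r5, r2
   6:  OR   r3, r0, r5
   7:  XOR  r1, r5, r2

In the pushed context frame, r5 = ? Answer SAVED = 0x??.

SAVED = 0x74

after  0: r0=0x29 r1=0x4d r2=0xff r3=0x75 r4=0xdf r5=0x0c  N=1 Z=0
after  1: r0=0x29 r1=0x4d r2=0xff r3=0x75 r4=0xd3 r5=0x0c  N=1 Z=0
after  2: r0=0x51 r1=0x4d r2=0xff r3=0x75 r4=0xd3 r5=0x0c  N=0 Z=0
after  3: r0=0x51 r1=0x4d r2=0xff r3=0x75 r4=0xd3 r5=0xff  N=1 Z=0
after  4: r0=0x51 r1=0x4d r2=0x74 r3=0x75 r4=0xd3 r5=0xff  N=0 Z=0
after  5: r0=0x51 r1=0x4d r2=0x74 r3=0x75 r4=0xd3 r5=0x74  N=0 Z=0
-- IRQ taken; context saved, return-PC = 6 --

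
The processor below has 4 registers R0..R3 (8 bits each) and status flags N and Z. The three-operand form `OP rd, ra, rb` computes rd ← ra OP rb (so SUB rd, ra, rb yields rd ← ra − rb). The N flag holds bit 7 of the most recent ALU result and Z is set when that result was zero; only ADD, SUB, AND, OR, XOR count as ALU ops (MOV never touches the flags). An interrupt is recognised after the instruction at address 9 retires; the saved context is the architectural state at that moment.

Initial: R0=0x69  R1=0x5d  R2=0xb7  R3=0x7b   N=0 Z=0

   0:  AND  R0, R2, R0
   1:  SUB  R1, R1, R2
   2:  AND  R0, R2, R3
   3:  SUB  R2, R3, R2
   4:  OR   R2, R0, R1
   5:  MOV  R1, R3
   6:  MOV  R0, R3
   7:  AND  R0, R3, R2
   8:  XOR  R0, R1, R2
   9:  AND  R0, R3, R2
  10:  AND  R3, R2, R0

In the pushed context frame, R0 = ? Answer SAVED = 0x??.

after  0: R0=0x21 R1=0x5d R2=0xb7 R3=0x7b  N=0 Z=0
after  1: R0=0x21 R1=0xa6 R2=0xb7 R3=0x7b  N=1 Z=0
after  2: R0=0x33 R1=0xa6 R2=0xb7 R3=0x7b  N=0 Z=0
after  3: R0=0x33 R1=0xa6 R2=0xc4 R3=0x7b  N=1 Z=0
after  4: R0=0x33 R1=0xa6 R2=0xb7 R3=0x7b  N=1 Z=0
after  5: R0=0x33 R1=0x7b R2=0xb7 R3=0x7b  N=1 Z=0
after  6: R0=0x7b R1=0x7b R2=0xb7 R3=0x7b  N=1 Z=0
after  7: R0=0x33 R1=0x7b R2=0xb7 R3=0x7b  N=0 Z=0
after  8: R0=0xcc R1=0x7b R2=0xb7 R3=0x7b  N=1 Z=0
after  9: R0=0x33 R1=0x7b R2=0xb7 R3=0x7b  N=0 Z=0
-- IRQ taken; context saved, return-PC = 10 --

SAVED = 0x33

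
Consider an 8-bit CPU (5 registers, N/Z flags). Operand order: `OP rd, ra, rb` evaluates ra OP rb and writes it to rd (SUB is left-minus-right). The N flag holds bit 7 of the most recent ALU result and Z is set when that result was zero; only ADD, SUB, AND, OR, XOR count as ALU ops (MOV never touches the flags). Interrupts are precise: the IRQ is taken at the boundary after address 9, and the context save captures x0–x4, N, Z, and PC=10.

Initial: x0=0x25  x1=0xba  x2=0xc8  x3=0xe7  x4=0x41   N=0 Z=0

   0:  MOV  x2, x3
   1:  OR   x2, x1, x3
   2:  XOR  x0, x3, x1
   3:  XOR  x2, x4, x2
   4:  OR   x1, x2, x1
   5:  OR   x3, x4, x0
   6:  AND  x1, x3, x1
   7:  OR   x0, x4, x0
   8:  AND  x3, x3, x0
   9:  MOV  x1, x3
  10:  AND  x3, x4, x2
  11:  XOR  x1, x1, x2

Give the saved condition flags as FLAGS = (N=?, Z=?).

FLAGS = (N=0, Z=0)

after  0: x0=0x25 x1=0xba x2=0xe7 x3=0xe7 x4=0x41  N=0 Z=0
after  1: x0=0x25 x1=0xba x2=0xff x3=0xe7 x4=0x41  N=1 Z=0
after  2: x0=0x5d x1=0xba x2=0xff x3=0xe7 x4=0x41  N=0 Z=0
after  3: x0=0x5d x1=0xba x2=0xbe x3=0xe7 x4=0x41  N=1 Z=0
after  4: x0=0x5d x1=0xbe x2=0xbe x3=0xe7 x4=0x41  N=1 Z=0
after  5: x0=0x5d x1=0xbe x2=0xbe x3=0x5d x4=0x41  N=0 Z=0
after  6: x0=0x5d x1=0x1c x2=0xbe x3=0x5d x4=0x41  N=0 Z=0
after  7: x0=0x5d x1=0x1c x2=0xbe x3=0x5d x4=0x41  N=0 Z=0
after  8: x0=0x5d x1=0x1c x2=0xbe x3=0x5d x4=0x41  N=0 Z=0
after  9: x0=0x5d x1=0x5d x2=0xbe x3=0x5d x4=0x41  N=0 Z=0
-- IRQ taken; context saved, return-PC = 10 --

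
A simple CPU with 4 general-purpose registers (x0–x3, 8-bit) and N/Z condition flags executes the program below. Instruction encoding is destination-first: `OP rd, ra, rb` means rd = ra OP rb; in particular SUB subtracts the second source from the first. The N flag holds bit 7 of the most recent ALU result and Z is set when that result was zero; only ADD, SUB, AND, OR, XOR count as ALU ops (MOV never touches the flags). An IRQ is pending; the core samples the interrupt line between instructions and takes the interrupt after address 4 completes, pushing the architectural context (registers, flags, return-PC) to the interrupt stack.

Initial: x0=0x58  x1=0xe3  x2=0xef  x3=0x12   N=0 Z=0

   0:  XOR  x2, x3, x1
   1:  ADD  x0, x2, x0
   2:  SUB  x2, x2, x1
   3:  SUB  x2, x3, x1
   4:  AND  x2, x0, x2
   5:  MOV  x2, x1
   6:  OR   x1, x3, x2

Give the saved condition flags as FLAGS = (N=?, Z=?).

FLAGS = (N=0, Z=0)

after  0: x0=0x58 x1=0xe3 x2=0xf1 x3=0x12  N=1 Z=0
after  1: x0=0x49 x1=0xe3 x2=0xf1 x3=0x12  N=0 Z=0
after  2: x0=0x49 x1=0xe3 x2=0x0e x3=0x12  N=0 Z=0
after  3: x0=0x49 x1=0xe3 x2=0x2f x3=0x12  N=0 Z=0
after  4: x0=0x49 x1=0xe3 x2=0x09 x3=0x12  N=0 Z=0
-- IRQ taken; context saved, return-PC = 5 --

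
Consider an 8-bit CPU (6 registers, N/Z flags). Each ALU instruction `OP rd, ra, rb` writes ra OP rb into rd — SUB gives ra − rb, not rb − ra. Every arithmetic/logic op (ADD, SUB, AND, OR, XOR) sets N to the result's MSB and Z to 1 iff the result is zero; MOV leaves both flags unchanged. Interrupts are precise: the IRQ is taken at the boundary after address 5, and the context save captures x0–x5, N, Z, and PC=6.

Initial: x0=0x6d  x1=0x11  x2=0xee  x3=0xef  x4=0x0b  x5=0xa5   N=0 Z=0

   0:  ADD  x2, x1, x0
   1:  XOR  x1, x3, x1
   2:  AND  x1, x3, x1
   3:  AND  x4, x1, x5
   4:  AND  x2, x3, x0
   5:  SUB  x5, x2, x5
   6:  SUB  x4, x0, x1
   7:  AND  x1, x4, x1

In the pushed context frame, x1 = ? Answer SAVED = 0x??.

SAVED = 0xee

after  0: x0=0x6d x1=0x11 x2=0x7e x3=0xef x4=0x0b x5=0xa5  N=0 Z=0
after  1: x0=0x6d x1=0xfe x2=0x7e x3=0xef x4=0x0b x5=0xa5  N=1 Z=0
after  2: x0=0x6d x1=0xee x2=0x7e x3=0xef x4=0x0b x5=0xa5  N=1 Z=0
after  3: x0=0x6d x1=0xee x2=0x7e x3=0xef x4=0xa4 x5=0xa5  N=1 Z=0
after  4: x0=0x6d x1=0xee x2=0x6d x3=0xef x4=0xa4 x5=0xa5  N=0 Z=0
after  5: x0=0x6d x1=0xee x2=0x6d x3=0xef x4=0xa4 x5=0xc8  N=1 Z=0
-- IRQ taken; context saved, return-PC = 6 --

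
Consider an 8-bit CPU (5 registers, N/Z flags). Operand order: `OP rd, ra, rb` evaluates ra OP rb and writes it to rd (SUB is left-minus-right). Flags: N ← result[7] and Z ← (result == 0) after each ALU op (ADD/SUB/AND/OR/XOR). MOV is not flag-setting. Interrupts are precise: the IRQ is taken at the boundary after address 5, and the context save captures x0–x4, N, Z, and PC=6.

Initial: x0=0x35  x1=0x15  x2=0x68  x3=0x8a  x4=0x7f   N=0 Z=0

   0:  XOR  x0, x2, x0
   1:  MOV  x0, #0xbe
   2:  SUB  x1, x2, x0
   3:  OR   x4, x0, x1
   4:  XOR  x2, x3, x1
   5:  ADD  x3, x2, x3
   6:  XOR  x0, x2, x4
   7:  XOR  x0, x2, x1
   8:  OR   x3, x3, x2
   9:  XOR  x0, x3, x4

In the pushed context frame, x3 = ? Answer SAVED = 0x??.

SAVED = 0xaa

after  0: x0=0x5d x1=0x15 x2=0x68 x3=0x8a x4=0x7f  N=0 Z=0
after  1: x0=0xbe x1=0x15 x2=0x68 x3=0x8a x4=0x7f  N=0 Z=0
after  2: x0=0xbe x1=0xaa x2=0x68 x3=0x8a x4=0x7f  N=1 Z=0
after  3: x0=0xbe x1=0xaa x2=0x68 x3=0x8a x4=0xbe  N=1 Z=0
after  4: x0=0xbe x1=0xaa x2=0x20 x3=0x8a x4=0xbe  N=0 Z=0
after  5: x0=0xbe x1=0xaa x2=0x20 x3=0xaa x4=0xbe  N=1 Z=0
-- IRQ taken; context saved, return-PC = 6 --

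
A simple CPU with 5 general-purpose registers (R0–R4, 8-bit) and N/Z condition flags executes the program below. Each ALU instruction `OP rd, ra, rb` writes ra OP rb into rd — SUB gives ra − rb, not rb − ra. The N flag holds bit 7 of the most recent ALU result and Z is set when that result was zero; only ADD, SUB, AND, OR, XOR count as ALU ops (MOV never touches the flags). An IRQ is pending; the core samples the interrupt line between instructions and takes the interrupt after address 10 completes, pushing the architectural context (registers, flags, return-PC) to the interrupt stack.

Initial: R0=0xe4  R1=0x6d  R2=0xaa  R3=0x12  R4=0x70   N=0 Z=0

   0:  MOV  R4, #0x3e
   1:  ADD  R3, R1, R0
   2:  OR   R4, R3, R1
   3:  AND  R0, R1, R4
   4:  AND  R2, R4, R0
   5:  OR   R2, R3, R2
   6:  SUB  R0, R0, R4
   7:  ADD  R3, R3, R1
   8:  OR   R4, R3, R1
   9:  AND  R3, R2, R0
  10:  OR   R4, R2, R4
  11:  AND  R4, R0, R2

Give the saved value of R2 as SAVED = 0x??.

SAVED = 0x7d

after  0: R0=0xe4 R1=0x6d R2=0xaa R3=0x12 R4=0x3e  N=0 Z=0
after  1: R0=0xe4 R1=0x6d R2=0xaa R3=0x51 R4=0x3e  N=0 Z=0
after  2: R0=0xe4 R1=0x6d R2=0xaa R3=0x51 R4=0x7d  N=0 Z=0
after  3: R0=0x6d R1=0x6d R2=0xaa R3=0x51 R4=0x7d  N=0 Z=0
after  4: R0=0x6d R1=0x6d R2=0x6d R3=0x51 R4=0x7d  N=0 Z=0
after  5: R0=0x6d R1=0x6d R2=0x7d R3=0x51 R4=0x7d  N=0 Z=0
after  6: R0=0xf0 R1=0x6d R2=0x7d R3=0x51 R4=0x7d  N=1 Z=0
after  7: R0=0xf0 R1=0x6d R2=0x7d R3=0xbe R4=0x7d  N=1 Z=0
after  8: R0=0xf0 R1=0x6d R2=0x7d R3=0xbe R4=0xff  N=1 Z=0
after  9: R0=0xf0 R1=0x6d R2=0x7d R3=0x70 R4=0xff  N=0 Z=0
after 10: R0=0xf0 R1=0x6d R2=0x7d R3=0x70 R4=0xff  N=1 Z=0
-- IRQ taken; context saved, return-PC = 11 --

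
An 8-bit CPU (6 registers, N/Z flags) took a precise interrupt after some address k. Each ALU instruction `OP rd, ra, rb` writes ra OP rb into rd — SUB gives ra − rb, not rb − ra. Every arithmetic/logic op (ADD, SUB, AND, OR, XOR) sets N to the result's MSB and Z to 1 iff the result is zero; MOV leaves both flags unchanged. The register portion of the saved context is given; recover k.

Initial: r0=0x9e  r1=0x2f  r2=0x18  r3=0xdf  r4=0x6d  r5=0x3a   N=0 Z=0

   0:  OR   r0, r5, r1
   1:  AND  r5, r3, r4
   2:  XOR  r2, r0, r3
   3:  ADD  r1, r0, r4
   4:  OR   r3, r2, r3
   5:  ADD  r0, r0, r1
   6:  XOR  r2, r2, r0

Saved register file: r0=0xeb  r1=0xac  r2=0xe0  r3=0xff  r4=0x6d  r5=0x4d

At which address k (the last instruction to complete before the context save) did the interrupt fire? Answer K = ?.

K = 5

after  0: r0=0x3f r1=0x2f r2=0x18 r3=0xdf r4=0x6d r5=0x3a  N=0 Z=0
after  1: r0=0x3f r1=0x2f r2=0x18 r3=0xdf r4=0x6d r5=0x4d  N=0 Z=0
after  2: r0=0x3f r1=0x2f r2=0xe0 r3=0xdf r4=0x6d r5=0x4d  N=1 Z=0
after  3: r0=0x3f r1=0xac r2=0xe0 r3=0xdf r4=0x6d r5=0x4d  N=1 Z=0
after  4: r0=0x3f r1=0xac r2=0xe0 r3=0xff r4=0x6d r5=0x4d  N=1 Z=0
after  5: r0=0xeb r1=0xac r2=0xe0 r3=0xff r4=0x6d r5=0x4d  N=1 Z=0
-- IRQ taken; context saved, return-PC = 6 --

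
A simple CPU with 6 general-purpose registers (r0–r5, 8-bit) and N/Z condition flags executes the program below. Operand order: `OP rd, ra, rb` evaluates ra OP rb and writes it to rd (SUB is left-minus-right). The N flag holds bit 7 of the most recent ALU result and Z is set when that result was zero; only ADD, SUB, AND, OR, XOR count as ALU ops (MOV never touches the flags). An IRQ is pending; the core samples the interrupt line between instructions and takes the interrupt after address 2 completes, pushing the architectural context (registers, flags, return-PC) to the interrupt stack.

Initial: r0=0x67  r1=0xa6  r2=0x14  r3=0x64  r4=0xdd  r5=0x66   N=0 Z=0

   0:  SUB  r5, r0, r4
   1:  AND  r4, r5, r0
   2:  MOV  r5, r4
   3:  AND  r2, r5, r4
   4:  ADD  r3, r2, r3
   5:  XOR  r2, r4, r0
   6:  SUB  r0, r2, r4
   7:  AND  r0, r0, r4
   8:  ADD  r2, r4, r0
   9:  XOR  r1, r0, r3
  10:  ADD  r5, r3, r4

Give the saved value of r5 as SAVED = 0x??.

after  0: r0=0x67 r1=0xa6 r2=0x14 r3=0x64 r4=0xdd r5=0x8a  N=1 Z=0
after  1: r0=0x67 r1=0xa6 r2=0x14 r3=0x64 r4=0x02 r5=0x8a  N=0 Z=0
after  2: r0=0x67 r1=0xa6 r2=0x14 r3=0x64 r4=0x02 r5=0x02  N=0 Z=0
-- IRQ taken; context saved, return-PC = 3 --

SAVED = 0x02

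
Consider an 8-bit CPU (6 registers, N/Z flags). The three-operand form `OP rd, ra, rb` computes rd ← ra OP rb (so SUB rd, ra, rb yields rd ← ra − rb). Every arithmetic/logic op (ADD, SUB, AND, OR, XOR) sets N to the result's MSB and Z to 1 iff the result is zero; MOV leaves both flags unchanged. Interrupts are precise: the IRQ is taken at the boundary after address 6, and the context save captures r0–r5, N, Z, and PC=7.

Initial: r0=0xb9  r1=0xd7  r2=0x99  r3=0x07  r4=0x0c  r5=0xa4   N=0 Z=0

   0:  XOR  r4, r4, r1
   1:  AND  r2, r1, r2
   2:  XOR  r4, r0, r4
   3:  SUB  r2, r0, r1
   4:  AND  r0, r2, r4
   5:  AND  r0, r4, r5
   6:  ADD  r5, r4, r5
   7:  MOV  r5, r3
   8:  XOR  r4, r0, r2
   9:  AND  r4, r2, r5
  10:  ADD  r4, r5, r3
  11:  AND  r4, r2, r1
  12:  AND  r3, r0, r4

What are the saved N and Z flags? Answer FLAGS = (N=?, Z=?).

FLAGS = (N=0, Z=0)

after  0: r0=0xb9 r1=0xd7 r2=0x99 r3=0x07 r4=0xdb r5=0xa4  N=1 Z=0
after  1: r0=0xb9 r1=0xd7 r2=0x91 r3=0x07 r4=0xdb r5=0xa4  N=1 Z=0
after  2: r0=0xb9 r1=0xd7 r2=0x91 r3=0x07 r4=0x62 r5=0xa4  N=0 Z=0
after  3: r0=0xb9 r1=0xd7 r2=0xe2 r3=0x07 r4=0x62 r5=0xa4  N=1 Z=0
after  4: r0=0x62 r1=0xd7 r2=0xe2 r3=0x07 r4=0x62 r5=0xa4  N=0 Z=0
after  5: r0=0x20 r1=0xd7 r2=0xe2 r3=0x07 r4=0x62 r5=0xa4  N=0 Z=0
after  6: r0=0x20 r1=0xd7 r2=0xe2 r3=0x07 r4=0x62 r5=0x06  N=0 Z=0
-- IRQ taken; context saved, return-PC = 7 --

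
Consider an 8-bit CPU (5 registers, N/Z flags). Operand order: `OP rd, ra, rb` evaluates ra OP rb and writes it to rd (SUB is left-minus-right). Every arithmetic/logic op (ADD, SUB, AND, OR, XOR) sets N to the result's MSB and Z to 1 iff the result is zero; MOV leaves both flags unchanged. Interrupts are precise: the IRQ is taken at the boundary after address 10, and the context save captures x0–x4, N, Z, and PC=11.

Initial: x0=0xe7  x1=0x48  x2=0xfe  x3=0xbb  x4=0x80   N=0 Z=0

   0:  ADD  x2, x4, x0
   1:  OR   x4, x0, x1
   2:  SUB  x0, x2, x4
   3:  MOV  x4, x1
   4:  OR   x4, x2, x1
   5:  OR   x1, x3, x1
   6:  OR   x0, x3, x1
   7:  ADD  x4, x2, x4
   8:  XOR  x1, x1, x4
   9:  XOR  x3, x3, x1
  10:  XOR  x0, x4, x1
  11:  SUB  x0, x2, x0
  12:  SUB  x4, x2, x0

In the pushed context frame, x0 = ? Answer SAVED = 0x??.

SAVED = 0xfb

after  0: x0=0xe7 x1=0x48 x2=0x67 x3=0xbb x4=0x80  N=0 Z=0
after  1: x0=0xe7 x1=0x48 x2=0x67 x3=0xbb x4=0xef  N=1 Z=0
after  2: x0=0x78 x1=0x48 x2=0x67 x3=0xbb x4=0xef  N=0 Z=0
after  3: x0=0x78 x1=0x48 x2=0x67 x3=0xbb x4=0x48  N=0 Z=0
after  4: x0=0x78 x1=0x48 x2=0x67 x3=0xbb x4=0x6f  N=0 Z=0
after  5: x0=0x78 x1=0xfb x2=0x67 x3=0xbb x4=0x6f  N=1 Z=0
after  6: x0=0xfb x1=0xfb x2=0x67 x3=0xbb x4=0x6f  N=1 Z=0
after  7: x0=0xfb x1=0xfb x2=0x67 x3=0xbb x4=0xd6  N=1 Z=0
after  8: x0=0xfb x1=0x2d x2=0x67 x3=0xbb x4=0xd6  N=0 Z=0
after  9: x0=0xfb x1=0x2d x2=0x67 x3=0x96 x4=0xd6  N=1 Z=0
after 10: x0=0xfb x1=0x2d x2=0x67 x3=0x96 x4=0xd6  N=1 Z=0
-- IRQ taken; context saved, return-PC = 11 --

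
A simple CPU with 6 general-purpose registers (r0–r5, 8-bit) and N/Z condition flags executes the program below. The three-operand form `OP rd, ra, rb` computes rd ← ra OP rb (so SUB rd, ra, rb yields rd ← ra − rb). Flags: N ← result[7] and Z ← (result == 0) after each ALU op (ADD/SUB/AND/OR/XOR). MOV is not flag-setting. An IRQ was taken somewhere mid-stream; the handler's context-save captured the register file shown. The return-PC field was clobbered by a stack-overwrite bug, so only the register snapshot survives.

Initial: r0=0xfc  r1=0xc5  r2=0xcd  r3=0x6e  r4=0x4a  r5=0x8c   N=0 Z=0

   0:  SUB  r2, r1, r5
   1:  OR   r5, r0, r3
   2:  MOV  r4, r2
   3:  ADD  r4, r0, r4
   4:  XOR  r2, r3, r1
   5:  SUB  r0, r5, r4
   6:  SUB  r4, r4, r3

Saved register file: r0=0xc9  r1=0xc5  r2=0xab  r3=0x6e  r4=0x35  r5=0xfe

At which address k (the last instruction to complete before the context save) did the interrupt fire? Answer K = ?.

after  0: r0=0xfc r1=0xc5 r2=0x39 r3=0x6e r4=0x4a r5=0x8c  N=0 Z=0
after  1: r0=0xfc r1=0xc5 r2=0x39 r3=0x6e r4=0x4a r5=0xfe  N=1 Z=0
after  2: r0=0xfc r1=0xc5 r2=0x39 r3=0x6e r4=0x39 r5=0xfe  N=1 Z=0
after  3: r0=0xfc r1=0xc5 r2=0x39 r3=0x6e r4=0x35 r5=0xfe  N=0 Z=0
after  4: r0=0xfc r1=0xc5 r2=0xab r3=0x6e r4=0x35 r5=0xfe  N=1 Z=0
after  5: r0=0xc9 r1=0xc5 r2=0xab r3=0x6e r4=0x35 r5=0xfe  N=1 Z=0
-- IRQ taken; context saved, return-PC = 6 --

K = 5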